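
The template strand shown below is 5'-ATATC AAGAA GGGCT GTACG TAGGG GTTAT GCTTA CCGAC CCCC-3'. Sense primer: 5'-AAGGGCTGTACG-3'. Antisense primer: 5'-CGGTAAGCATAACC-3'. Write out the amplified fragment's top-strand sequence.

5'-AAGGGCTGTACGTAGGGGTTATGCTTACCG-3'

Forward primer AAGGGCTGTACG is found on the top strand at positions 9–20.
The reverse primer's reverse complement is GGTTATGCTTACCG, which matches the template at positions 25–38.
The product is the template from position 9 through 38 (30 bp).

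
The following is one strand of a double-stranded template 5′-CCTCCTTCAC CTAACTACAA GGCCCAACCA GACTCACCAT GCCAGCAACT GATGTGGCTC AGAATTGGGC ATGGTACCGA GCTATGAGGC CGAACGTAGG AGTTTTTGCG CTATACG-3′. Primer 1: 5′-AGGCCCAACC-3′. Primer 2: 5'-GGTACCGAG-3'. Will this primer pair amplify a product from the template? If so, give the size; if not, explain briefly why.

No product — both primers anneal to the same strand and extend in the same direction.

Primer 1 (AGGCCCAACC) matches the top strand at positions 20–29 (3' end points downstream).
Primer 2 (GGTACCGAG) also matches the top strand directly, at positions 73–81 — its reverse complement CTCGGTACC is not present.
Both primers anneal to the bottom strand with 3' ends pointing the same way, so neither can prime synthesis back toward the other.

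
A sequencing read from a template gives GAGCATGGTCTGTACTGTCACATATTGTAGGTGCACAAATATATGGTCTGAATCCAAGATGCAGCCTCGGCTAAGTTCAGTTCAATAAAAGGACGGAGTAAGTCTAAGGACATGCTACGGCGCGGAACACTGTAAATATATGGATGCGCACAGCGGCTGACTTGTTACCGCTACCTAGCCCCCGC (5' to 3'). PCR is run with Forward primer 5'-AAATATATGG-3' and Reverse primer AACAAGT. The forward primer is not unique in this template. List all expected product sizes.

130 bp, 33 bp

The forward primer AAATATATGG matches the top strand at positions 37–46, 134–143.
The reverse primer's reverse complement is ACTTGTT, matching at positions 160–166.
Each forward site pairs with the reverse site to give a product ending at position 166: sizes 130, 33 bp.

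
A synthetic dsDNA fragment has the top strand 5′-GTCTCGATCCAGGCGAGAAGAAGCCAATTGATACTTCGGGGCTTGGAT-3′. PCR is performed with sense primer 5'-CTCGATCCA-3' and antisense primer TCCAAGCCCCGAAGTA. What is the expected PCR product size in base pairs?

Scanning the template, CTCGATCCA occurs at positions 3–11; this primer anneals to the bottom strand there with its 3' end pointing downstream.
Reverse complement of the reverse primer: TACTTCGGGGCTTGGA. This occurs on the top strand at positions 32–47.
The product runs from position 3 to position 47, so its length is 47 − 3 + 1 = 45 bp.

45 bp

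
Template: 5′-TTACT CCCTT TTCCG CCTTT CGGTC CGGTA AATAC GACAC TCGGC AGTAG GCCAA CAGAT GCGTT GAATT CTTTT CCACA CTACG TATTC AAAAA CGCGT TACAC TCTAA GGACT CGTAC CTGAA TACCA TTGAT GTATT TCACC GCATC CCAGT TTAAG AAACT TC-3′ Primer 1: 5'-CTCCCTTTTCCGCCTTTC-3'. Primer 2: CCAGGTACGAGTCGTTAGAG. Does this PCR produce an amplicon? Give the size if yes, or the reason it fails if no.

No product — primer 2 has no binding site in the template.

Primer 2 (CCAGGTACGAGTCGTTAGAG) does not match the top strand, and its reverse complement CTCTAACGACTCGTACCTGG does not match either.
With no annealing site for primer 2, no amplification occurs.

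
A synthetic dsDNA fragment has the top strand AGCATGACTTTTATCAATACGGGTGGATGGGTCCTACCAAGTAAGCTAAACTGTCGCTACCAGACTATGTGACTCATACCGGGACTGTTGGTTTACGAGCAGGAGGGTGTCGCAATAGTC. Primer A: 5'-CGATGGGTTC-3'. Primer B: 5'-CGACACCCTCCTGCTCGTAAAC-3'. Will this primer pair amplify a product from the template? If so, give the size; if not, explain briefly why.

Primer A (CGATGGGTTC) does not match the top strand, and its reverse complement GAACCCATCG does not match either.
With no annealing site for primer A, no amplification occurs.

No product — primer A has no binding site in the template.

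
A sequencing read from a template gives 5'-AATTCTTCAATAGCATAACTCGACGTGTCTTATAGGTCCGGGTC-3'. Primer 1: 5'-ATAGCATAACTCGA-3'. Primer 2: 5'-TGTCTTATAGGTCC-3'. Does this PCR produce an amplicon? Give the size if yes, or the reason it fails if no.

No product — both primers anneal to the same strand and extend in the same direction.

Primer 1 (ATAGCATAACTCGA) matches the top strand at positions 10–23 (3' end points downstream).
Primer 2 (TGTCTTATAGGTCC) also matches the top strand directly, at positions 26–39 — its reverse complement GGACCTATAAGACA is not present.
Both primers anneal to the bottom strand with 3' ends pointing the same way, so neither can prime synthesis back toward the other.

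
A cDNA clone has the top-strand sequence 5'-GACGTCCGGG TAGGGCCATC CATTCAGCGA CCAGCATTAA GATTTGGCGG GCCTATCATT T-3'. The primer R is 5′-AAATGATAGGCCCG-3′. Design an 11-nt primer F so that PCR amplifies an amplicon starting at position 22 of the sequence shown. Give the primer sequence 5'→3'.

The reverse primer's reverse complement CGGGCCTATCATTT matches the template at positions 48–61; the product starts at position 22.
The forward primer is identical to the top strand over positions 22–32: ATTCAGCGACC.

5'-ATTCAGCGACC-3'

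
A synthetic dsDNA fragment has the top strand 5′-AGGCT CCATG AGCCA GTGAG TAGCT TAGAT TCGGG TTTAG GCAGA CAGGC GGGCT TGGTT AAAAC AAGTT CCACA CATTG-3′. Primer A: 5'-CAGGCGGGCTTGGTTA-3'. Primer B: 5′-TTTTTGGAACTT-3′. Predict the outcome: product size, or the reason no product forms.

No product — primer B has no binding site in the template.

Primer B (TTTTTGGAACTT) does not match the top strand, and its reverse complement AAGTTCCAAAAA does not match either.
With no annealing site for primer B, no amplification occurs.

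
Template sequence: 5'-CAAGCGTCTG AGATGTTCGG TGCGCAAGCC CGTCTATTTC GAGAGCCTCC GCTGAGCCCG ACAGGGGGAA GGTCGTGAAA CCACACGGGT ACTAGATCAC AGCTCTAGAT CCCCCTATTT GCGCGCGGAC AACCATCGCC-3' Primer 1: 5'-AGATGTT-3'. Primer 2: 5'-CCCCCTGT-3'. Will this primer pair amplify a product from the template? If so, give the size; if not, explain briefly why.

Yes — a 58 bp product.

Primer 1 (AGATGTT) matches the top strand at positions 11–17; it acts as a forward primer.
Primer 2's reverse complement is ACAGGGGG, matching the top strand at positions 61–68; it acts as a reverse primer.
The 3' ends face each other across positions 11–68, giving a 58 bp product.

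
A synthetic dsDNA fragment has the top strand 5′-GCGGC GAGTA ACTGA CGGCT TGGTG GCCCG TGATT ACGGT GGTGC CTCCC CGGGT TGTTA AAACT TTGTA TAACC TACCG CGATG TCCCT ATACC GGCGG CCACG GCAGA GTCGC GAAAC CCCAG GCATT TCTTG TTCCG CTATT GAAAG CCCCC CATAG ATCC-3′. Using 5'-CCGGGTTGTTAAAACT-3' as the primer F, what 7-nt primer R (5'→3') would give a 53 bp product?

The forward primer binds at positions 50–65, so a 53 bp product ends at position 50 + 53 − 1 = 102.
The reverse primer anneals to the top strand over positions 96–102, i.e. to GGCGGCC.
Its sequence written 5'→3' is the reverse complement: GGCCGCC.

5'-GGCCGCC-3'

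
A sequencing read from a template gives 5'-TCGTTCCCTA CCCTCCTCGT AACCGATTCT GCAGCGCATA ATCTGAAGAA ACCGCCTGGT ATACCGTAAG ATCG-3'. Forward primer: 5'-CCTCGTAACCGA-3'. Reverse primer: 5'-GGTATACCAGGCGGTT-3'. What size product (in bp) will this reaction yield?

The forward primer matches the template at positions 15–26.
The reverse primer's reverse complement is AACCGCCTGGTATACC, which matches the template at positions 50–65.
Product length = (reverse-primer end) − (forward-primer start) + 1 = 65 − 15 + 1 = 51 bp.

51 bp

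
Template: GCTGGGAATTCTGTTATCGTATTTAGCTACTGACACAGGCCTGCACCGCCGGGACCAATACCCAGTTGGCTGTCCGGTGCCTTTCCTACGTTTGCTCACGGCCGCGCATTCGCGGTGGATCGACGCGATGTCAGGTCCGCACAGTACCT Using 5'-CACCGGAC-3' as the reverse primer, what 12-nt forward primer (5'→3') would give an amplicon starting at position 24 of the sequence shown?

The reverse primer's reverse complement GTCCGGTG matches the template at positions 72–79; the product starts at position 24.
The forward primer is identical to the top strand over positions 24–35: TAGCTACTGACA.

5'-TAGCTACTGACA-3'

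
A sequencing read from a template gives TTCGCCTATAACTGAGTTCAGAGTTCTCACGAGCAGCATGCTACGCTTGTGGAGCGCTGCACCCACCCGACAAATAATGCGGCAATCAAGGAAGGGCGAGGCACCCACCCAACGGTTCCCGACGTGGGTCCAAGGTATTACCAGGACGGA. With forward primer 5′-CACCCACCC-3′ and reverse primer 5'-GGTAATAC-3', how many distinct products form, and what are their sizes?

The forward primer CACCCACCC matches the top strand at positions 60–68, 102–110.
The reverse primer's reverse complement is GTATTACC, matching at positions 135–142.
Each forward site pairs with the reverse site to give a product ending at position 142: sizes 83, 41 bp.

Two products: 83 bp, 41 bp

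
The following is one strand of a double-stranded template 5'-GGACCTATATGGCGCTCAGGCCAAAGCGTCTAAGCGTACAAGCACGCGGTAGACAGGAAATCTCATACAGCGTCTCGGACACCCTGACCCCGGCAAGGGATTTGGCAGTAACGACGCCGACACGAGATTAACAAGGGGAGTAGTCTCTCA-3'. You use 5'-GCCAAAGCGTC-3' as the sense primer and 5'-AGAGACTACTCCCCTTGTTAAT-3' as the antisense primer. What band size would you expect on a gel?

129 bp

Forward primer GCCAAAGCGTC is found on the top strand at positions 20–30.
The reverse primer's reverse complement is ATTAACAAGGGGAGTAGTCTCT, which matches the template at positions 127–148.
The product runs from position 20 to position 148, so its length is 148 − 20 + 1 = 129 bp.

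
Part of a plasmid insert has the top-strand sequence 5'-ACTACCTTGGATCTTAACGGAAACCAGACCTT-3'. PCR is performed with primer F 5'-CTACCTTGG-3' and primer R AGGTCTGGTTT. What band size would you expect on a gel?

Forward primer CTACCTTGG is found on the top strand at positions 2–10.
The reverse primer's reverse complement is AAACCAGACCT, which matches the template at positions 21–31.
Amplicon spans positions 2–31: 30 bp.

30 bp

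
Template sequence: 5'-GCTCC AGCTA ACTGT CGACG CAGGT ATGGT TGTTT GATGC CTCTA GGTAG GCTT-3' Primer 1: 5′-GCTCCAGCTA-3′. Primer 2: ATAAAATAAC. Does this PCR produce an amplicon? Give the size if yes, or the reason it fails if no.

Primer 2 (ATAAAATAAC) does not match the top strand, and its reverse complement GTTATTTTAT does not match either.
With no annealing site for primer 2, no amplification occurs.

No product — primer 2 has no binding site in the template.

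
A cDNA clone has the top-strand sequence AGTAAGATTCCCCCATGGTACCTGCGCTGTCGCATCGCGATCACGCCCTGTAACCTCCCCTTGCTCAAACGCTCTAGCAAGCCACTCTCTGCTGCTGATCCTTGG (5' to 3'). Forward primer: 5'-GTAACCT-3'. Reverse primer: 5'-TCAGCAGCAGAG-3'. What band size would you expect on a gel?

Scanning the template, GTAACCT occurs at positions 50–56; this primer anneals to the bottom strand there with its 3' end pointing downstream.
The reverse primer's reverse complement is CTCTGCTGCTGA, which matches the template at positions 87–98.
Product length = (reverse-primer end) − (forward-primer start) + 1 = 98 − 50 + 1 = 49 bp.

49 bp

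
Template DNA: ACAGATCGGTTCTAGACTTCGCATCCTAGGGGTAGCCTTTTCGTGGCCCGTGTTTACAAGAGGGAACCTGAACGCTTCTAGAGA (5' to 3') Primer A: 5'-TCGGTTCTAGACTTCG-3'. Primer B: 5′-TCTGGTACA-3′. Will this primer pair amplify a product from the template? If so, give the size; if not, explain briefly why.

No product — primer B has no binding site in the template.

Primer B (TCTGGTACA) does not match the top strand, and its reverse complement TGTACCAGA does not match either.
With no annealing site for primer B, no amplification occurs.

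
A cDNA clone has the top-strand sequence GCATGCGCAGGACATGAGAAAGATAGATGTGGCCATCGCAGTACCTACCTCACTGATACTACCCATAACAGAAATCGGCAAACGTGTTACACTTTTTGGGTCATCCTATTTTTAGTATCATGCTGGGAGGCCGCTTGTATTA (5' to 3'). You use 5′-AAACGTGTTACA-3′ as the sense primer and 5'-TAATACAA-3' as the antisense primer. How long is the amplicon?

Scanning the template, AAACGTGTTACA occurs at positions 80–91; this primer anneals to the bottom strand there with its 3' end pointing downstream.
Taking the reverse complement of TAATACAA gives TTGTATTA, found at positions 135–142 on the template; the primer anneals here to the top strand with its 3' end pointing upstream.
Amplicon spans positions 80–142: 63 bp.

63 bp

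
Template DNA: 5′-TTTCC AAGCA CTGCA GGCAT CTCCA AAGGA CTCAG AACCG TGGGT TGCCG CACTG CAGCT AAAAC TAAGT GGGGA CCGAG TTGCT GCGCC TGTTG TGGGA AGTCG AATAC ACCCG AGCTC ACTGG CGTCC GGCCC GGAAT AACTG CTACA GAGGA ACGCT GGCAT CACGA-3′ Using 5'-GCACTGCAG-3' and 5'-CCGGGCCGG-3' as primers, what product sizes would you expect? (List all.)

130 bp, 88 bp

The forward primer GCACTGCAG matches the top strand at positions 8–16, 50–58.
The reverse primer's reverse complement is CCGGCCCGG, matching at positions 129–137.
Each forward site pairs with the reverse site to give a product ending at position 137: sizes 130, 88 bp.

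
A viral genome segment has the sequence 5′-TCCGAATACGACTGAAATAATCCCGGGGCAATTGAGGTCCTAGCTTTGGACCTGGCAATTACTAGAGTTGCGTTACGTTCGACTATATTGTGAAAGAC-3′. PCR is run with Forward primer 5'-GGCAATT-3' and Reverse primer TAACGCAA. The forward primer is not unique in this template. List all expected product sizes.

49 bp, 22 bp

The forward primer GGCAATT matches the top strand at positions 27–33, 54–60.
The reverse primer's reverse complement is TTGCGTTA, matching at positions 68–75.
Each forward site pairs with the reverse site to give a product ending at position 75: sizes 49, 22 bp.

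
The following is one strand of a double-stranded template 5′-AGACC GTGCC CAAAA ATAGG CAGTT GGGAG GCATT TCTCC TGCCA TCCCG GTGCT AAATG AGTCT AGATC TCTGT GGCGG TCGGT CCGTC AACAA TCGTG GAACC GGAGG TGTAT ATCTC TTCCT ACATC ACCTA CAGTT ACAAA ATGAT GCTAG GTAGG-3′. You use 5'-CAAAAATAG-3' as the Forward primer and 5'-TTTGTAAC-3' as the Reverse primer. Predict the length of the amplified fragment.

Scanning the template, CAAAAATAG occurs at positions 11–19; this primer anneals to the bottom strand there with its 3' end pointing downstream.
Taking the reverse complement of TTTGTAAC gives GTTACAAA, found at positions 138–145 on the template; the primer anneals here to the top strand with its 3' end pointing upstream.
The product runs from position 11 to position 145, so its length is 145 − 11 + 1 = 135 bp.

135 bp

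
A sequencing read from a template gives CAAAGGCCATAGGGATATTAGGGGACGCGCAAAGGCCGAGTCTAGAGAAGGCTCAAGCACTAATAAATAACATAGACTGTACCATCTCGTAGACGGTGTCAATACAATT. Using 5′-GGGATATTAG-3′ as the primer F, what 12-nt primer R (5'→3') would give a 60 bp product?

5'-GTTATTTATTAG-3'

The forward primer binds at positions 12–21, so a 60 bp product ends at position 12 + 60 − 1 = 71.
The reverse primer anneals to the top strand over positions 60–71, i.e. to CTAATAAATAAC.
Its sequence written 5'→3' is the reverse complement: GTTATTTATTAG.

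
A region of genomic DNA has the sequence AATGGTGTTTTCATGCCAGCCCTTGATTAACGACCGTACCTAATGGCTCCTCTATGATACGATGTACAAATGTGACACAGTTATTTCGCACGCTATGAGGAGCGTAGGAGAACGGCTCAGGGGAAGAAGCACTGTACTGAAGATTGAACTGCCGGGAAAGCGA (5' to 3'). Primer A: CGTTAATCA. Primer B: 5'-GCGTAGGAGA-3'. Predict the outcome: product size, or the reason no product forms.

Primer A (CGTTAATCA) has reverse complement TGATTAACG, which matches the top strand at positions 24–32; primer A anneals to the top strand there with its 3' end pointing upstream toward position 24.
Primer B (GCGTAGGAGA) matches the top strand directly at positions 102–111; it anneals to the bottom strand with its 3' end pointing downstream toward position 111.
The 3' ends diverge (primer A extends toward position 1, primer B toward position 163), so the primers never converge on a shared product.

No product — the primers' 3' ends point away from each other.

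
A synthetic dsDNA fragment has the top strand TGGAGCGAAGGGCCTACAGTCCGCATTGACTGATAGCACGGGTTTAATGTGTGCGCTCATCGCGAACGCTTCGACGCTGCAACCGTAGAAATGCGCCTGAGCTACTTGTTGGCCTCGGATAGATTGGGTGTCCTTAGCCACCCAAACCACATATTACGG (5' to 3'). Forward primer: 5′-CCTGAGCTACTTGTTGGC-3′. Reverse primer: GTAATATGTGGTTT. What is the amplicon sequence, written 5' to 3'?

5'-CCTGAGCTACTTGTTGGCCTCGGATAGATTGGGTGTCCTTAGCCACCCAAACCACATATTAC-3'

Forward primer CCTGAGCTACTTGTTGGC is found on the top strand at positions 96–113.
Taking the reverse complement of GTAATATGTGGTTT gives AAACCACATATTAC, found at positions 144–157 on the template; the primer anneals here to the top strand with its 3' end pointing upstream.
The product is the template from position 96 through 157 (62 bp).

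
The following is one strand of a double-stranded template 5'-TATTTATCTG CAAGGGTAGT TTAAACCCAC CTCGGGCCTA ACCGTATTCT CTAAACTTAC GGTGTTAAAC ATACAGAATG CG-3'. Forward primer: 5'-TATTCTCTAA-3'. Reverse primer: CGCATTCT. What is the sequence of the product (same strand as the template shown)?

Forward primer TATTCTCTAA is found on the top strand at positions 45–54.
Taking the reverse complement of CGCATTCT gives AGAATGCG, found at positions 75–82 on the template; the primer anneals here to the top strand with its 3' end pointing upstream.
The product is the template from position 45 through 82 (38 bp).

5'-TATTCTCTAAACTTACGGTGTTAAACATACAGAATGCG-3'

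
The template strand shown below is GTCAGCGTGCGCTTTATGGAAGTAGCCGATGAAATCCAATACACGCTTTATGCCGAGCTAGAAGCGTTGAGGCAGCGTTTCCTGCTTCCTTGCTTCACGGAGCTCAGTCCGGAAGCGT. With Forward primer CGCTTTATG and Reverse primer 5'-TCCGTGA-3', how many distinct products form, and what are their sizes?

Two products: 92 bp, 58 bp

The forward primer CGCTTTATG matches the top strand at positions 10–18, 44–52.
The reverse primer's reverse complement is TCACGGA, matching at positions 95–101.
Each forward site pairs with the reverse site to give a product ending at position 101: sizes 92, 58 bp.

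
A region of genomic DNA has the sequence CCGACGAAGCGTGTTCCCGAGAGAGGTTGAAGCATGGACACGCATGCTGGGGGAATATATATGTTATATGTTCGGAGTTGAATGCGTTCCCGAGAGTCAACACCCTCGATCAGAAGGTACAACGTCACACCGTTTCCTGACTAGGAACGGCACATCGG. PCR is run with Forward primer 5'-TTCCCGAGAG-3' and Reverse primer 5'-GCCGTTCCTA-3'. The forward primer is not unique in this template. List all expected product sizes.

The forward primer TTCCCGAGAG matches the top strand at positions 14–23, 87–96.
The reverse primer's reverse complement is TAGGAACGGC, matching at positions 142–151.
Each forward site pairs with the reverse site to give a product ending at position 151: sizes 138, 65 bp.

138 bp, 65 bp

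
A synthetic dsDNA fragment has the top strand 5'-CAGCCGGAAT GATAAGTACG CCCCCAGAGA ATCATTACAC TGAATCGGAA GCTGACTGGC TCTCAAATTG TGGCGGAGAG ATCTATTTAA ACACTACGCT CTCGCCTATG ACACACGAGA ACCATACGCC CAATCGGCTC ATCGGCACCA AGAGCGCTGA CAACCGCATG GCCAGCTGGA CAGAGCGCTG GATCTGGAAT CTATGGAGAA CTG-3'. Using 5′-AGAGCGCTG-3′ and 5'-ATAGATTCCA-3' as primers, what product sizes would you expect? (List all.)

54 bp, 23 bp

The forward primer AGAGCGCTG matches the top strand at positions 151–159, 182–190.
The reverse primer's reverse complement is TGGAATCTAT, matching at positions 195–204.
Each forward site pairs with the reverse site to give a product ending at position 204: sizes 54, 23 bp.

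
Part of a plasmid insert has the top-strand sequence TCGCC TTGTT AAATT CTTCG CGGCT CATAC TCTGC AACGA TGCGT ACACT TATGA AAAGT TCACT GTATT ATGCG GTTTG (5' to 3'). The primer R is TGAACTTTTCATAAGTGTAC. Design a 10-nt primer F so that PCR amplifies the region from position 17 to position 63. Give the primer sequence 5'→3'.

The reverse primer's reverse complement GTACACTTATGAAAAGTTCA matches the template at positions 44–63; the product starts at position 17.
The forward primer is identical to the top strand over positions 17–26: TTCGCGGCTC.

5'-TTCGCGGCTC-3'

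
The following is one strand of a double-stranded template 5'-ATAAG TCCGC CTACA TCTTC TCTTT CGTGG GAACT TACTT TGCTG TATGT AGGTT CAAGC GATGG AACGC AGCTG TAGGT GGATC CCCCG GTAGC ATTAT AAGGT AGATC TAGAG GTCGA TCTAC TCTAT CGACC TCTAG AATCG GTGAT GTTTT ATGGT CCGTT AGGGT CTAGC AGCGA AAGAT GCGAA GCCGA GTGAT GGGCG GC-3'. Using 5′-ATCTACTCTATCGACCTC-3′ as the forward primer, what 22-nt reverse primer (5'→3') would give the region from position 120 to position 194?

5'-CGGCTTCGCATCTTTCGCTGCT-3'

The product's 3' end on the top strand is position 194.
The reverse primer anneals to the top strand over positions 173–194, i.e. to AGCAGCGAAAGATGCGAAGCCG.
Its sequence written 5'→3' is the reverse complement: CGGCTTCGCATCTTTCGCTGCT.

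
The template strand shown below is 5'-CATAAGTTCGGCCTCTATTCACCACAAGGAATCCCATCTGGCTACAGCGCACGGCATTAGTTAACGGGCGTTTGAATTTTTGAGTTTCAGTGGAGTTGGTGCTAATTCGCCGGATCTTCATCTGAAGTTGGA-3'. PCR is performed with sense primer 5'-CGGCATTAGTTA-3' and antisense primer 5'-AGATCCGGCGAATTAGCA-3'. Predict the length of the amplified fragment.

Scanning the template, CGGCATTAGTTA occurs at positions 52–63; this primer anneals to the bottom strand there with its 3' end pointing downstream.
Reverse complement of the reverse primer: TGCTAATTCGCCGGATCT. This occurs on the top strand at positions 100–117.
Product length = (reverse-primer end) − (forward-primer start) + 1 = 117 − 52 + 1 = 66 bp.

66 bp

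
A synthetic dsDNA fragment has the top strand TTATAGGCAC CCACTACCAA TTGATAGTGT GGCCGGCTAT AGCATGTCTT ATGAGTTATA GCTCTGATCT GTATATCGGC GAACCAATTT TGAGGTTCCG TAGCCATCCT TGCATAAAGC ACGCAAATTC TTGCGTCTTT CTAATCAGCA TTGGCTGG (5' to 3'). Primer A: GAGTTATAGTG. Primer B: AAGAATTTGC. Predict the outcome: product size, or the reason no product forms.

No product — primer A has no binding site in the template.

Primer A (GAGTTATAGTG) does not match the top strand, and its reverse complement CACTATAACTC does not match either.
With no annealing site for primer A, no amplification occurs.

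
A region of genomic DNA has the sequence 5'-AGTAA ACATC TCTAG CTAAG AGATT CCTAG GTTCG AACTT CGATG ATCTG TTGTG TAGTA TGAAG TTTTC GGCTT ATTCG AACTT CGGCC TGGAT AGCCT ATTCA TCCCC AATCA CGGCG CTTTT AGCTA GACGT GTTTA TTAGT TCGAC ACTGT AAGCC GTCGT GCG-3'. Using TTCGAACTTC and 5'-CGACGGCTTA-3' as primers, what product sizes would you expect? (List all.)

The forward primer TTCGAACTTC matches the top strand at positions 32–41, 77–86.
The reverse primer's reverse complement is TAAGCCGTCG, matching at positions 155–164.
Each forward site pairs with the reverse site to give a product ending at position 164: sizes 133, 88 bp.

133 bp, 88 bp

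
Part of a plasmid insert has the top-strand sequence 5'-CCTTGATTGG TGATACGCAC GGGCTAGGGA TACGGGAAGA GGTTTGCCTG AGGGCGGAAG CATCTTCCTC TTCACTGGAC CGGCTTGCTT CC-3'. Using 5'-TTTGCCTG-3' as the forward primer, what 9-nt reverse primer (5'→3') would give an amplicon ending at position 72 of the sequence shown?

The forward primer binds at positions 43–50; the product's 3' end on the top strand is position 72.
The reverse primer anneals to the top strand over positions 64–72, i.e. to CTTCCTCTT.
Its sequence written 5'→3' is the reverse complement: AAGAGGAAG.

5'-AAGAGGAAG-3'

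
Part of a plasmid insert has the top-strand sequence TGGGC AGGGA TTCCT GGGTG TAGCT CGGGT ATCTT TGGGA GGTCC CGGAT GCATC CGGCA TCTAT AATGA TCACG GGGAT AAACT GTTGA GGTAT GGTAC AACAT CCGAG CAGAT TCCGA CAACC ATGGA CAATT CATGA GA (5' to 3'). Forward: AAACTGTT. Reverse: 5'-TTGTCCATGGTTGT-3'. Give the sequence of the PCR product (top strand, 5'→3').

5'-AAACTGTTGAGGTATGGTACAACATCCGAGCAGATTCCGACAACCATGGACAA-3'

Scanning the template, AAACTGTT occurs at positions 81–88; this primer anneals to the bottom strand there with its 3' end pointing downstream.
Reverse complement of the reverse primer: ACAACCATGGACAA. This occurs on the top strand at positions 120–133.
The product is the template from position 81 through 133 (53 bp).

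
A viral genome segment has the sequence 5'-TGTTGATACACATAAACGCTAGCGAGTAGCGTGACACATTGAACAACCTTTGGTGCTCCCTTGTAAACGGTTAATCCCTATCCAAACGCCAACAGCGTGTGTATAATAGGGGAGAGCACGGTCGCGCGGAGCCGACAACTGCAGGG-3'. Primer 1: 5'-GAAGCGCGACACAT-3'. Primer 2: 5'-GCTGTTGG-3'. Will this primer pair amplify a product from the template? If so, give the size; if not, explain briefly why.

Primer 1 (GAAGCGCGACACAT) does not match the top strand, and its reverse complement ATGTGTCGCGCTTC does not match either.
With no annealing site for primer 1, no amplification occurs.

No product — primer 1 has no binding site in the template.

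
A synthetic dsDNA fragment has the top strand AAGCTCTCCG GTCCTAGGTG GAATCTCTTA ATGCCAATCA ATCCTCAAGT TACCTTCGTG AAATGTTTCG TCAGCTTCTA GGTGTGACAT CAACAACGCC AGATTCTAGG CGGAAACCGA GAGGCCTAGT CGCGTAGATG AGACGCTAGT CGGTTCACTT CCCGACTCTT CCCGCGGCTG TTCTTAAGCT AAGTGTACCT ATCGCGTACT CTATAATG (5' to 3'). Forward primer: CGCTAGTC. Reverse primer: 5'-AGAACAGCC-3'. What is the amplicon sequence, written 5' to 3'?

The forward primer matches the template at positions 144–151.
Taking the reverse complement of AGAACAGCC gives GGCTGTTCT, found at positions 176–184 on the template; the primer anneals here to the top strand with its 3' end pointing upstream.
The product is the template from position 144 through 184 (41 bp).

5'-CGCTAGTCGGTTCACTTCCCGACTCTTCCCGCGGCTGTTCT-3'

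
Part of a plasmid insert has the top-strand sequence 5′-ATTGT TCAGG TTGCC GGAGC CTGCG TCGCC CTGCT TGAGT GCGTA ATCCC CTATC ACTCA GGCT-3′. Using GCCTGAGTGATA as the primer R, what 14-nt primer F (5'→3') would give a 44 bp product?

The reverse primer's reverse complement TATCACTCAGGC matches the template at positions 52–63, so the product ends at position 63.
A 44 bp product then starts at position 63 − 44 + 1 = 20.
The forward primer is identical to the top strand there: CCTGCGTCGCCCTG.

5'-CCTGCGTCGCCCTG-3'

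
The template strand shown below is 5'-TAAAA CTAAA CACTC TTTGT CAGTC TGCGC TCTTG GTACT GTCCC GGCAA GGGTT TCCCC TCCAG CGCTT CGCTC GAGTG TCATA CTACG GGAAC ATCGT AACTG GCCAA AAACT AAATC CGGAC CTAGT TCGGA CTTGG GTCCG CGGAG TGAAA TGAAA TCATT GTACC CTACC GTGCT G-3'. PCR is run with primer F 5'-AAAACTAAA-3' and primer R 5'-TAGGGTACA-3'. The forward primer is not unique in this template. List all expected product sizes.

The forward primer AAAACTAAA matches the top strand at positions 2–10, 110–118.
The reverse primer's reverse complement is TGTACCCTA, matching at positions 165–173.
Each forward site pairs with the reverse site to give a product ending at position 173: sizes 172, 64 bp.

172 bp, 64 bp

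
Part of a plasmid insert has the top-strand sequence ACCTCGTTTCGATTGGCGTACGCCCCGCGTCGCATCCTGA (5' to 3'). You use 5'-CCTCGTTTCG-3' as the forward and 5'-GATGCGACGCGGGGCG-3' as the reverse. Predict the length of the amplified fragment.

The forward primer matches the template at positions 2–11.
Reverse complement of the reverse primer: CGCCCCGCGTCGCATC. This occurs on the top strand at positions 21–36.
Product length = (reverse-primer end) − (forward-primer start) + 1 = 36 − 2 + 1 = 35 bp.

35 bp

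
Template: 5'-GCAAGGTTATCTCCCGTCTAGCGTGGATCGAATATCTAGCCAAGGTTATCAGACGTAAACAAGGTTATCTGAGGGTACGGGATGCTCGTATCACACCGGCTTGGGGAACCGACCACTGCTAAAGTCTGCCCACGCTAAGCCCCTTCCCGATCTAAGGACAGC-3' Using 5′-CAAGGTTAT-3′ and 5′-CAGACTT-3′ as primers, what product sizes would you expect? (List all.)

127 bp, 88 bp, 69 bp

The forward primer CAAGGTTAT matches the top strand at positions 2–10, 41–49, 60–68.
The reverse primer's reverse complement is AAGTCTG, matching at positions 122–128.
Each forward site pairs with the reverse site to give a product ending at position 128: sizes 127, 88, 69 bp.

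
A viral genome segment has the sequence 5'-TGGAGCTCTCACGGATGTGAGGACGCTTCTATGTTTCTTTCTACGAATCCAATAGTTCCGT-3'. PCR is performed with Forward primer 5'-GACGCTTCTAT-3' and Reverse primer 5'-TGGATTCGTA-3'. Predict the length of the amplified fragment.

Scanning the template, GACGCTTCTAT occurs at positions 22–32; this primer anneals to the bottom strand there with its 3' end pointing downstream.
Taking the reverse complement of TGGATTCGTA gives TACGAATCCA, found at positions 42–51 on the template; the primer anneals here to the top strand with its 3' end pointing upstream.
Amplicon spans positions 22–51: 30 bp.

30 bp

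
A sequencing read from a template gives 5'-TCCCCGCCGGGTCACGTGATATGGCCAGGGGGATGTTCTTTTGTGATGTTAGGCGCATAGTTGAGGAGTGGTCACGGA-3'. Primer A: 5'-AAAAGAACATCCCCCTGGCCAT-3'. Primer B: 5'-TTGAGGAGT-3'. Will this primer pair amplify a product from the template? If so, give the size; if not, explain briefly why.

Primer A (AAAAGAACATCCCCCTGGCCAT) has reverse complement ATGGCCAGGGGGATGTTCTTTT, which matches the top strand at positions 21–42; primer A anneals to the top strand there with its 3' end pointing upstream toward position 21.
Primer B (TTGAGGAGT) matches the top strand directly at positions 61–69; it anneals to the bottom strand with its 3' end pointing downstream toward position 69.
The 3' ends diverge (primer A extends toward position 1, primer B toward position 78), so the primers never converge on a shared product.

No product — the primers' 3' ends point away from each other.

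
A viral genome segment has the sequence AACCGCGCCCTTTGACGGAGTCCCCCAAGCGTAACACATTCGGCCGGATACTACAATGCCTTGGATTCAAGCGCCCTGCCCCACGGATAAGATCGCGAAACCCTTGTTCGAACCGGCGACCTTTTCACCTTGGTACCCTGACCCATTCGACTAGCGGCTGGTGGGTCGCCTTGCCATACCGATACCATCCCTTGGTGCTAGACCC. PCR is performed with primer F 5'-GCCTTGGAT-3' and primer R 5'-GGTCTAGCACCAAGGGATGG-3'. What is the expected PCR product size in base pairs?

The forward primer matches the template at positions 58–66.
Reverse complement of the reverse primer: CCATCCCTTGGTGCTAGACC. This occurs on the top strand at positions 185–204.
Product length = (reverse-primer end) − (forward-primer start) + 1 = 204 − 58 + 1 = 147 bp.

147 bp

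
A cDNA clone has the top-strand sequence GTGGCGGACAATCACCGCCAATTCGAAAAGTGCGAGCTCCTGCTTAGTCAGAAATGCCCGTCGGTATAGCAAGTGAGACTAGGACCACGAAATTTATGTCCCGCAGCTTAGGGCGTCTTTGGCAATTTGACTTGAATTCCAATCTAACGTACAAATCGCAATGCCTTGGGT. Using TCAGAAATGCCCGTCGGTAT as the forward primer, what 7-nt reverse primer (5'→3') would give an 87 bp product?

The forward primer binds at positions 48–67, so an 87 bp product ends at position 48 + 87 − 1 = 134.
The reverse primer anneals to the top strand over positions 128–134, i.e. to TGACTTG.
Its sequence written 5'→3' is the reverse complement: CAAGTCA.

5'-CAAGTCA-3'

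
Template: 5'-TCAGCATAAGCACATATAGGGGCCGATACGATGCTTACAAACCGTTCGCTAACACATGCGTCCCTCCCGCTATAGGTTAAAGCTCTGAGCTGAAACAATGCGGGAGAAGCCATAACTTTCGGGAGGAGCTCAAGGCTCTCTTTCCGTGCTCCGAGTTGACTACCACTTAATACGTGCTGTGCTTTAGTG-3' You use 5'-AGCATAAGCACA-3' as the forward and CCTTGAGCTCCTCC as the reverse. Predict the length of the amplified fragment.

Forward primer AGCATAAGCACA is found on the top strand at positions 3–14.
Reverse complement of the reverse primer: GGAGGAGCTCAAGG. This occurs on the top strand at positions 122–135.
Amplicon spans positions 3–135: 133 bp.

133 bp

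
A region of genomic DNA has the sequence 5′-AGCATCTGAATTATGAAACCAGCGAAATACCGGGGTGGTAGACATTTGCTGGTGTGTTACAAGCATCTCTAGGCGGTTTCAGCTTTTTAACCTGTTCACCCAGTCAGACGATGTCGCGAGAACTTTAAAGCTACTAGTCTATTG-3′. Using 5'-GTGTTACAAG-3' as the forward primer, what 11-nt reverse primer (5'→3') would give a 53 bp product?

5'-TGACTGGGTGA-3'

The forward primer binds at positions 54–63, so a 53 bp product ends at position 54 + 53 − 1 = 106.
The reverse primer anneals to the top strand over positions 96–106, i.e. to TCACCCAGTCA.
Its sequence written 5'→3' is the reverse complement: TGACTGGGTGA.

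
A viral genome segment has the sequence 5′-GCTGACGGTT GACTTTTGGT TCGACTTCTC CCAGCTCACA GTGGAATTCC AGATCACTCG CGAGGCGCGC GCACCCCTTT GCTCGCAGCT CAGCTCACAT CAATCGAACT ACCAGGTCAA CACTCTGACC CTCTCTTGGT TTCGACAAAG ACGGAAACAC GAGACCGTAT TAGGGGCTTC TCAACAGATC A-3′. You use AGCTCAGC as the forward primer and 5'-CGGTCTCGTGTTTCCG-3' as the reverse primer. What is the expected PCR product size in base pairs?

81 bp

The forward primer matches the template at positions 87–94.
The reverse primer's reverse complement is CGGAAACACGAGACCG, which matches the template at positions 152–167.
Product length = (reverse-primer end) − (forward-primer start) + 1 = 167 − 87 + 1 = 81 bp.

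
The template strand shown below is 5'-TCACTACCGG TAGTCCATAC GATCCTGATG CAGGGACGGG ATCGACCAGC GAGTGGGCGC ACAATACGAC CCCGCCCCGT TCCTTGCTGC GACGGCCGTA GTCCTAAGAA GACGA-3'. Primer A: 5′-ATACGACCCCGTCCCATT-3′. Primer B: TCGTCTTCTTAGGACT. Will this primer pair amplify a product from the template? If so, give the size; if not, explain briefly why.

No product — primer A has no binding site in the template.

Primer A (ATACGACCCCGTCCCATT) does not match the top strand, and its reverse complement AATGGGACGGGGTCGTAT does not match either.
With no annealing site for primer A, no amplification occurs.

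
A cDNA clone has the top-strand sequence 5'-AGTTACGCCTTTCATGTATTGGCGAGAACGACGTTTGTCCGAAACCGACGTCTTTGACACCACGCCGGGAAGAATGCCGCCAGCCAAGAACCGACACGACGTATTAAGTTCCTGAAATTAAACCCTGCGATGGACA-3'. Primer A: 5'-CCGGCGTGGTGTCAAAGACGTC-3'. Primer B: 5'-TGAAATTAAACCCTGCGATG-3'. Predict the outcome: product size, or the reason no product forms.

No product — the primers' 3' ends point away from each other.

Primer A (CCGGCGTGGTGTCAAAGACGTC) has reverse complement GACGTCTTTGACACCACGCCGG, which matches the top strand at positions 47–68; primer A anneals to the top strand there with its 3' end pointing upstream toward position 47.
Primer B (TGAAATTAAACCCTGCGATG) matches the top strand directly at positions 113–132; it anneals to the bottom strand with its 3' end pointing downstream toward position 132.
The 3' ends diverge (primer A extends toward position 1, primer B toward position 136), so the primers never converge on a shared product.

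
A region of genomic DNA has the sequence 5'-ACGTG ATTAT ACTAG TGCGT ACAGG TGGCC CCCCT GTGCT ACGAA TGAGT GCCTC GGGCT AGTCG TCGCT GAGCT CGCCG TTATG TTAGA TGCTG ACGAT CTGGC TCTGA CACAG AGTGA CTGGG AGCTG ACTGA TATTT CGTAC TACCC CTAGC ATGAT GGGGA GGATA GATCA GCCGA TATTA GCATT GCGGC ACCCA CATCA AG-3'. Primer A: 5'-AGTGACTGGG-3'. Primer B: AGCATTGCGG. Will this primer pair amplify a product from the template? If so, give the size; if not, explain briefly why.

No product — both primers anneal to the same strand and extend in the same direction.

Primer A (AGTGACTGGG) matches the top strand at positions 116–125 (3' end points downstream).
Primer B (AGCATTGCGG) also matches the top strand directly, at positions 185–194 — its reverse complement CCGCAATGCT is not present.
Both primers anneal to the bottom strand with 3' ends pointing the same way, so neither can prime synthesis back toward the other.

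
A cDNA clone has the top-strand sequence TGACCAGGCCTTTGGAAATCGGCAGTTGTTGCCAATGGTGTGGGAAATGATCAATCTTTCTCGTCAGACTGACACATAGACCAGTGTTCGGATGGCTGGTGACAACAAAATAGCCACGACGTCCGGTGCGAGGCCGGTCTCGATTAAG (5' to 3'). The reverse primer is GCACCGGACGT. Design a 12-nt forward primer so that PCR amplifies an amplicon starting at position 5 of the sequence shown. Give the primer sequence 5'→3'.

5'-CAGGCCTTTGGA-3'

The reverse primer's reverse complement ACGTCCGGTGC matches the template at positions 119–129; the product starts at position 5.
The forward primer is identical to the top strand over positions 5–16: CAGGCCTTTGGA.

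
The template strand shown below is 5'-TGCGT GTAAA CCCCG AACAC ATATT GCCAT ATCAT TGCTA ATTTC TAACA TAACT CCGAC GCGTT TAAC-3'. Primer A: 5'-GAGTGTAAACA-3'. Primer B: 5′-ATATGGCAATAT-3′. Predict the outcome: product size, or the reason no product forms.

Primer A (GAGTGTAAACA) does not match the top strand, and its reverse complement TGTTTACACTC does not match either.
With no annealing site for primer A, no amplification occurs.

No product — primer A has no binding site in the template.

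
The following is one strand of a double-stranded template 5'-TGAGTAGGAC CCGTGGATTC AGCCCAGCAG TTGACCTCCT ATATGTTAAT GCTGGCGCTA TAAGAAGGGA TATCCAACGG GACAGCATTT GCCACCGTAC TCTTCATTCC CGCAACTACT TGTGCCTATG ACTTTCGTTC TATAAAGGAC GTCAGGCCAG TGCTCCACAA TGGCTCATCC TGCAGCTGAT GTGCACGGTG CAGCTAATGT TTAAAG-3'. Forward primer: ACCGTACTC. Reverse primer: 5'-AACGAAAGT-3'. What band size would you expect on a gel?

46 bp

The forward primer matches the template at positions 94–102.
Taking the reverse complement of AACGAAAGT gives ACTTTCGTT, found at positions 131–139 on the template; the primer anneals here to the top strand with its 3' end pointing upstream.
Product length = (reverse-primer end) − (forward-primer start) + 1 = 139 − 94 + 1 = 46 bp.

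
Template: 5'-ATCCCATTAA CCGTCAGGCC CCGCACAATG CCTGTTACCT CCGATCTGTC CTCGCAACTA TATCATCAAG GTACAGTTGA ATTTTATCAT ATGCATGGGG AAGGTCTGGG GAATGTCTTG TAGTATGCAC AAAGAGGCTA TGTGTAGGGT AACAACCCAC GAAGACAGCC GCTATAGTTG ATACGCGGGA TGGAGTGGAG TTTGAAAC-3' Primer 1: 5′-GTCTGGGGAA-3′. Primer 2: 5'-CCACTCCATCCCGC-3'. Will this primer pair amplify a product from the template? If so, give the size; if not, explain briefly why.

Yes — a 95 bp product.

Primer 1 (GTCTGGGGAA) matches the top strand at positions 104–113; it acts as a forward primer.
Primer 2's reverse complement is GCGGGATGGAGTGG, matching the top strand at positions 185–198; it acts as a reverse primer.
The 3' ends face each other across positions 104–198, giving a 95 bp product.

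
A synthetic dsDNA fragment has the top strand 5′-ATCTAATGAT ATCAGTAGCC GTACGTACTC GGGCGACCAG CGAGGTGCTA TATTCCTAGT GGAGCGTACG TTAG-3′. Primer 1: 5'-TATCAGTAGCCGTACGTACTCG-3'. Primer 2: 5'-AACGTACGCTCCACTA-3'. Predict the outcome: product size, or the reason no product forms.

Yes — a 63 bp product.

Primer 1 (TATCAGTAGCCGTACGTACTCG) matches the top strand at positions 10–31; it acts as a forward primer.
Primer 2's reverse complement is TAGTGGAGCGTACGTT, matching the top strand at positions 57–72; it acts as a reverse primer.
The 3' ends face each other across positions 10–72, giving a 63 bp product.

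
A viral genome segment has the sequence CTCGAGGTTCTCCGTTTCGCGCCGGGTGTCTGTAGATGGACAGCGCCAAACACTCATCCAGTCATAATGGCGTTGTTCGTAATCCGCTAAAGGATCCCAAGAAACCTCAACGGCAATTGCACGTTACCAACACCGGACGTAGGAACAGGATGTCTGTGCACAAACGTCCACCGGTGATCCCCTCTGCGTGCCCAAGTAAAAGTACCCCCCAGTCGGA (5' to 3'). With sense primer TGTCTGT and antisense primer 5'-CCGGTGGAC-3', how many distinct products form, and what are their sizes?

Two products: 148 bp, 24 bp

The forward primer TGTCTGT matches the top strand at positions 27–33, 151–157.
The reverse primer's reverse complement is GTCCACCGG, matching at positions 166–174.
Each forward site pairs with the reverse site to give a product ending at position 174: sizes 148, 24 bp.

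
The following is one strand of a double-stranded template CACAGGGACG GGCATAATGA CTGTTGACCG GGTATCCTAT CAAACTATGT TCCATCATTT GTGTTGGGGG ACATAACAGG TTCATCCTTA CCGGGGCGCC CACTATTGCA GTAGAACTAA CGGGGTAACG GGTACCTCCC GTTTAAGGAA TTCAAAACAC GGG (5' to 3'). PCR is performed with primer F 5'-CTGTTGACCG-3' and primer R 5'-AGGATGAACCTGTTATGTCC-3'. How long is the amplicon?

68 bp

Scanning the template, CTGTTGACCG occurs at positions 21–30; this primer anneals to the bottom strand there with its 3' end pointing downstream.
Taking the reverse complement of AGGATGAACCTGTTATGTCC gives GGACATAACAGGTTCATCCT, found at positions 69–88 on the template; the primer anneals here to the top strand with its 3' end pointing upstream.
The product runs from position 21 to position 88, so its length is 88 − 21 + 1 = 68 bp.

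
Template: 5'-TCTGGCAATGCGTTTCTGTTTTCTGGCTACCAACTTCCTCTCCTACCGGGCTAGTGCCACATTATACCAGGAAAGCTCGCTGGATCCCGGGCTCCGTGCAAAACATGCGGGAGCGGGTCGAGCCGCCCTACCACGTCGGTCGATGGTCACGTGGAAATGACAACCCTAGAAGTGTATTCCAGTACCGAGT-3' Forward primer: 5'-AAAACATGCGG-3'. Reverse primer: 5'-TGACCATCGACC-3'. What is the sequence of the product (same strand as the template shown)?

Forward primer AAAACATGCGG is found on the top strand at positions 100–110.
The reverse primer's reverse complement is GGTCGATGGTCA, which matches the template at positions 138–149.
The product is the template from position 100 through 149 (50 bp).

5'-AAAACATGCGGGAGCGGGTCGAGCCGCCCTACCACGTCGGTCGATGGTCA-3'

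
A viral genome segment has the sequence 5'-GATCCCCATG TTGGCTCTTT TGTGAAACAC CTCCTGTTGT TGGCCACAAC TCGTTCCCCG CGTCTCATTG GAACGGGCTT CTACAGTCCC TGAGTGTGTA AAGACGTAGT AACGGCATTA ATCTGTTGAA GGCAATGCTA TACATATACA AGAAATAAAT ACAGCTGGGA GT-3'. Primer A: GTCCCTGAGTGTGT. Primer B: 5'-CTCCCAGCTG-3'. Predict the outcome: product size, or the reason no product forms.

Yes — an 86 bp product.

Primer A (GTCCCTGAGTGTGT) matches the top strand at positions 86–99; it acts as a forward primer.
Primer B's reverse complement is CAGCTGGGAG, matching the top strand at positions 162–171; it acts as a reverse primer.
The 3' ends face each other across positions 86–171, giving an 86 bp product.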